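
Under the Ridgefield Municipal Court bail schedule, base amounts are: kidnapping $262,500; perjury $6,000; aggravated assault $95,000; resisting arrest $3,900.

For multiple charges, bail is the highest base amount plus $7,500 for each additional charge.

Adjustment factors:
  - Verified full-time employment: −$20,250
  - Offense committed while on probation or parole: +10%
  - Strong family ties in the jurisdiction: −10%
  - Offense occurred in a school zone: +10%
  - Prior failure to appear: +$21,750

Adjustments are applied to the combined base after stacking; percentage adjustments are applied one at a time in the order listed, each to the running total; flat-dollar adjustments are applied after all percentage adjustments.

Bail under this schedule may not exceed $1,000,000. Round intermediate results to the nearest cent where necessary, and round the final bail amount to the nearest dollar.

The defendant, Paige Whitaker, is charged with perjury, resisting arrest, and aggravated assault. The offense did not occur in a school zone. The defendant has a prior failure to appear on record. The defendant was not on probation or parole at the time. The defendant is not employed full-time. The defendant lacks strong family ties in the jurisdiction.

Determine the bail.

$131,750

Base amounts from the schedule: perjury $6,000; resisting arrest $3,900; aggravated assault $95,000.
Stacking rule: highest base plus $7,500 per additional charge. Highest is aggravated assault at $95,000; 2 additional charges → +$15,000. Combined base = $110,000.
Prior failure to appear (+$21,750 flat): $110,000 + $21,750 = $131,750.
$131,750 is within the $1,000,000 maximum.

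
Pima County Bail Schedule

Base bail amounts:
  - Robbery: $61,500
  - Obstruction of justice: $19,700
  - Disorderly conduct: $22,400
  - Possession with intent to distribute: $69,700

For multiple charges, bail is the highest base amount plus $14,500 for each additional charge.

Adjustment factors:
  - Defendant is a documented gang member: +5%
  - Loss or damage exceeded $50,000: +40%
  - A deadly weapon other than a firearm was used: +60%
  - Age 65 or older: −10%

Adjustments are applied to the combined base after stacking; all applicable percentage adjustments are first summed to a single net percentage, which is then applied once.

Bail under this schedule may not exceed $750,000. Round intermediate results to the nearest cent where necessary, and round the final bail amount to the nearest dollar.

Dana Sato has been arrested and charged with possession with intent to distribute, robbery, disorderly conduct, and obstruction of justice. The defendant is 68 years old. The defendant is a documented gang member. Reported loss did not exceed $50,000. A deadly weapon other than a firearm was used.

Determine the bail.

$175,460

Base amounts from the schedule: possession with intent to distribute $69,700; robbery $61,500; disorderly conduct $22,400; obstruction of justice $19,700.
Stacking rule: highest base plus $14,500 per additional charge. Highest is possession with intent to distribute at $69,700; 3 additional charges → +$43,500. Combined base = $113,200.
Net percentage adjustment: +5% +60% −10% = +55%. $113,200 × 1.55 = $175,460.
$175,460 is within the $750,000 maximum.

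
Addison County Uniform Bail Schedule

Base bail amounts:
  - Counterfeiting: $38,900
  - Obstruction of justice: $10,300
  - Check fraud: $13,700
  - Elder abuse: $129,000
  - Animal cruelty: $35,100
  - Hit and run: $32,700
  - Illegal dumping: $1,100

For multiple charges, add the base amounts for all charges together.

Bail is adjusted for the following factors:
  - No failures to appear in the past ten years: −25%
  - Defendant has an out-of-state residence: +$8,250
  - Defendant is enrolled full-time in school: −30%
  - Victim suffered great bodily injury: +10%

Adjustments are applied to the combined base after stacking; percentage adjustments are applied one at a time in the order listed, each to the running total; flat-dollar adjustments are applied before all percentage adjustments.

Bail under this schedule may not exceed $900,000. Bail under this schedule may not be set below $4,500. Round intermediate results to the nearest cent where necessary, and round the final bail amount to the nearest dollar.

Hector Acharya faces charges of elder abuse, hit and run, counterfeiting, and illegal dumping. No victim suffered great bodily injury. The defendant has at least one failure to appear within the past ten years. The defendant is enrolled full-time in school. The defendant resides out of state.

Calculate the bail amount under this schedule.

$146,965

Base amounts from the schedule: elder abuse $129,000; hit and run $32,700; counterfeiting $38,900; illegal dumping $1,100.
Stacking rule: sum of all bases. $129,000 + $32,700 + $38,900 + $1,100 = $201,700.
Defendant has an out-of-state residence (+$8,250 flat): $201,700 + $8,250 = $209,950.
Defendant is enrolled full-time in school (−30%): $209,950 × 0.7 = $146,965.
$146,965 is within the $900,000 maximum.
$146,965 is at or above the $4,500 minimum.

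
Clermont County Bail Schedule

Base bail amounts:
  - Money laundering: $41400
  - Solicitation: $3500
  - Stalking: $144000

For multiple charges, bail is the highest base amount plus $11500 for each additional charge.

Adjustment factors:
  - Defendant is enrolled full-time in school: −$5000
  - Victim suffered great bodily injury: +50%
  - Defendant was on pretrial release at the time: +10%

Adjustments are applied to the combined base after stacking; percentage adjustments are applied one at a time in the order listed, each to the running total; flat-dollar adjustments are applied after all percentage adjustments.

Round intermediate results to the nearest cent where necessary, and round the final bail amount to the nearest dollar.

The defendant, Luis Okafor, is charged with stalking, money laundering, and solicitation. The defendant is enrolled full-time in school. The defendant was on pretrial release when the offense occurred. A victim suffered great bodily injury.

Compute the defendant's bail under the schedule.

$270550

Base amounts from the schedule: stalking $144000; money laundering $41400; solicitation $3500.
Stacking rule: highest base plus $11500 per additional charge. Highest is stalking at $144000; 2 additional charges → +$23000. Combined base = $167000.
Victim suffered great bodily injury (+50%): $167000 × 1.5 = $250500.
Defendant was on pretrial release at the time (+10%): $250500 × 1.1 = $275550.
Defendant is enrolled full-time in school (−$5000 flat): $275550 − $5000 = $270550.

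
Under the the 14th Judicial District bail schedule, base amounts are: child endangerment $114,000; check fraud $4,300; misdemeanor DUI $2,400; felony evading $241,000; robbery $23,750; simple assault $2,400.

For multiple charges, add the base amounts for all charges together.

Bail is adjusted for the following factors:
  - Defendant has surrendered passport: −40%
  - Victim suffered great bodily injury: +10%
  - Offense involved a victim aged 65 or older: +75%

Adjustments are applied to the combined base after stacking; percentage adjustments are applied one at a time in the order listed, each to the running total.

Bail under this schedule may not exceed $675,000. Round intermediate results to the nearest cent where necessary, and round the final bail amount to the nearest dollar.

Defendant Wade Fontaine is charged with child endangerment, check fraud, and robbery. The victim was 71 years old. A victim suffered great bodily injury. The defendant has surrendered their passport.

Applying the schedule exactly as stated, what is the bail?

Base amounts from the schedule: child endangerment $114,000; check fraud $4,300; robbery $23,750.
Stacking rule: sum of all bases. $114,000 + $4,300 + $23,750 = $142,050.
Defendant has surrendered passport (−40%): $142,050 × 0.6 = $85,230.
Victim suffered great bodily injury (+10%): $85,230 × 1.1 = $93,753.
Offense involved a victim aged 65 or older (+75%): $93,753 × 1.75 = $164,067.75.
$164,067.75 is within the $675,000 maximum.
Rounded to the nearest dollar: $164,068.

$164,068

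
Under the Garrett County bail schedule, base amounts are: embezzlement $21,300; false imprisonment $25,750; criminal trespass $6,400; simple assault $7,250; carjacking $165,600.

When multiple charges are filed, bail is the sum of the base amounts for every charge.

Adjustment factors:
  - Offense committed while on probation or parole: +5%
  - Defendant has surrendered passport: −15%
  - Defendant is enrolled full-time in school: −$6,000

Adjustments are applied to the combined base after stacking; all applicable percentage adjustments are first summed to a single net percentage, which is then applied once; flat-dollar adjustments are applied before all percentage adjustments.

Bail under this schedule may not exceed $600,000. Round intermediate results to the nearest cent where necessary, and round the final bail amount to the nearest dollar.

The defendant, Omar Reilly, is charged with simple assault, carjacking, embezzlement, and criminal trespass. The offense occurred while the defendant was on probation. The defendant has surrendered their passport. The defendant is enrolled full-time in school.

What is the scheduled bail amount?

Base amounts from the schedule: simple assault $7,250; carjacking $165,600; embezzlement $21,300; criminal trespass $6,400.
Stacking rule: sum of all bases. $7,250 + $165,600 + $21,300 + $6,400 = $200,550.
Defendant is enrolled full-time in school (−$6,000 flat): $200,550 − $6,000 = $194,550.
Net percentage adjustment: +5% −15% = −10%. $194,550 × 0.9 = $175,095.
$175,095 is within the $600,000 maximum.

$175,095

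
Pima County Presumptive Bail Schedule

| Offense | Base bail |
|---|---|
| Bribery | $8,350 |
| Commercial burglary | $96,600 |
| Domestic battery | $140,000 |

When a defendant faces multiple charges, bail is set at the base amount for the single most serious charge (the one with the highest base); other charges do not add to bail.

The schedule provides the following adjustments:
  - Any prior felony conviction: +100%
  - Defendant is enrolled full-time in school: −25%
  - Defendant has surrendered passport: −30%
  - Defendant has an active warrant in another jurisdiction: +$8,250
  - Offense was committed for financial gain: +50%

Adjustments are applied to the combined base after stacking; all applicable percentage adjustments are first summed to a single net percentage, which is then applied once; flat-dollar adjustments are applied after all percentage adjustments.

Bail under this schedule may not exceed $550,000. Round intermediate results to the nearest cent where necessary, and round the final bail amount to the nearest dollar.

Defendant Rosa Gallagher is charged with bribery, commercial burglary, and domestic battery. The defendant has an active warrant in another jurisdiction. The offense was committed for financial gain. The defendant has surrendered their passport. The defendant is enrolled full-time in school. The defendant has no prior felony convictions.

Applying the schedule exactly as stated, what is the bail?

$141,250

Base amounts from the schedule: bribery $8,350; commercial burglary $96,600; domestic battery $140,000.
Stacking rule: use the highest base only. Highest is domestic battery at $140,000. Combined base = $140,000.
Net percentage adjustment: −25% −30% +50% = −5%. $140,000 × 0.95 = $133,000.
Defendant has an active warrant in another jurisdiction (+$8,250 flat): $133,000 + $8,250 = $141,250.
$141,250 is within the $550,000 maximum.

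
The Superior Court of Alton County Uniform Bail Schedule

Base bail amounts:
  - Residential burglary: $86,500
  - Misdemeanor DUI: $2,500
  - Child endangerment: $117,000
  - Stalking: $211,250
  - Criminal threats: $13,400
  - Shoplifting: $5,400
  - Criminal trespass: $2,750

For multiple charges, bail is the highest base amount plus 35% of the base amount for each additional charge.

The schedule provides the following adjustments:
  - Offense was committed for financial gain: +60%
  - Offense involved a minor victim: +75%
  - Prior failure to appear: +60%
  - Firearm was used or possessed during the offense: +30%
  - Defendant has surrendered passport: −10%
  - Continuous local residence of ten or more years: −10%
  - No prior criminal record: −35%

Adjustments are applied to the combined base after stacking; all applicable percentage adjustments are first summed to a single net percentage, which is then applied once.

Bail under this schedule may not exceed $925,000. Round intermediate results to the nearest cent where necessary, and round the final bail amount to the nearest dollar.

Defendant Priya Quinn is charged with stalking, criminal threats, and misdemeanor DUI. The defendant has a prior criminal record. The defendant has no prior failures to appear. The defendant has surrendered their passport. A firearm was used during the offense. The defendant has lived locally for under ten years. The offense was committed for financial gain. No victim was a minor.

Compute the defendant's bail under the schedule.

$390,267

Base amounts from the schedule: stalking $211,250; criminal threats $13,400; misdemeanor DUI $2,500.
Stacking rule: highest base plus 35% of each additional charge. Highest is stalking at $211,250. Additional: $13,400 × 35% = $4,690; $2,500 × 35% = $875. Combined base = $211,250 + $5,565 = $216,815.
Net percentage adjustment: +60% +30% −10% = +80%. $216,815 × 1.8 = $390,267.
$390,267 is within the $925,000 maximum.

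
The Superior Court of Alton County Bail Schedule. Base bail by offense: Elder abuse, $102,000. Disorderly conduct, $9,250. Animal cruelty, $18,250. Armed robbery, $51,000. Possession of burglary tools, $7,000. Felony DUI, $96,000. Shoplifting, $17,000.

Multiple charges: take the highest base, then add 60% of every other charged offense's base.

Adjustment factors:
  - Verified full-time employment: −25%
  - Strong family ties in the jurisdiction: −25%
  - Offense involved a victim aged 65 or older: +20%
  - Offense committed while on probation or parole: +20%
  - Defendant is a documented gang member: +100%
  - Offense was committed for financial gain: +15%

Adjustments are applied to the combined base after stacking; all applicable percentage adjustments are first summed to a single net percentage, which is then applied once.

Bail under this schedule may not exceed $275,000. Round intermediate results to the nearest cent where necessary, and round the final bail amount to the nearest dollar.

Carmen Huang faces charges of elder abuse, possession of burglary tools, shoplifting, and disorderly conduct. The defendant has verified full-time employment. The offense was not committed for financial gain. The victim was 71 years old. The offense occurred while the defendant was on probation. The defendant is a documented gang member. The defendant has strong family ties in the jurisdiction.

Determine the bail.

Base amounts from the schedule: elder abuse $102,000; possession of burglary tools $7,000; shoplifting $17,000; disorderly conduct $9,250.
Stacking rule: highest base plus 60% of each additional charge. Highest is elder abuse at $102,000. Additional: $7,000 × 60% = $4,200; $17,000 × 60% = $10,200; $9,250 × 60% = $5,550. Combined base = $102,000 + $19,950 = $121,950.
Net percentage adjustment: −25% −25% +20% +20% +100% = +90%. $121,950 × 1.9 = $231,705.
$231,705 is within the $275,000 maximum.

$231,705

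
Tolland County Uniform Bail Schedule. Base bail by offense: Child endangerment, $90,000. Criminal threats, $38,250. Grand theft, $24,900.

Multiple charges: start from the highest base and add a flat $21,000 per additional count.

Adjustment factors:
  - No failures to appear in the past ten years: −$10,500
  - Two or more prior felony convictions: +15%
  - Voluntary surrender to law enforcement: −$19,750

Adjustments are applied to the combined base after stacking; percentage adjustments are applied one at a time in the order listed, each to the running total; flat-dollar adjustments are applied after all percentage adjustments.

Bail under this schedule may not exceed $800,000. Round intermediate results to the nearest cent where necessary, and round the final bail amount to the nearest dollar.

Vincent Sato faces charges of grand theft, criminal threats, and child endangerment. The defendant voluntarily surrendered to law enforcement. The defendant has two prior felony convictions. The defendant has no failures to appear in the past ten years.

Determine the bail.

Base amounts from the schedule: grand theft $24,900; criminal threats $38,250; child endangerment $90,000.
Stacking rule: highest base plus $21,000 per additional charge. Highest is child endangerment at $90,000; 2 additional charges → +$42,000. Combined base = $132,000.
Two or more prior felony convictions (+15%): $132,000 × 1.15 = $151,800.
No failures to appear in the past ten years (−$10,500 flat): $151,800 − $10,500 = $141,300.
Voluntary surrender to law enforcement (−$19,750 flat): $141,300 − $19,750 = $121,550.
$121,550 is within the $800,000 maximum.

$121,550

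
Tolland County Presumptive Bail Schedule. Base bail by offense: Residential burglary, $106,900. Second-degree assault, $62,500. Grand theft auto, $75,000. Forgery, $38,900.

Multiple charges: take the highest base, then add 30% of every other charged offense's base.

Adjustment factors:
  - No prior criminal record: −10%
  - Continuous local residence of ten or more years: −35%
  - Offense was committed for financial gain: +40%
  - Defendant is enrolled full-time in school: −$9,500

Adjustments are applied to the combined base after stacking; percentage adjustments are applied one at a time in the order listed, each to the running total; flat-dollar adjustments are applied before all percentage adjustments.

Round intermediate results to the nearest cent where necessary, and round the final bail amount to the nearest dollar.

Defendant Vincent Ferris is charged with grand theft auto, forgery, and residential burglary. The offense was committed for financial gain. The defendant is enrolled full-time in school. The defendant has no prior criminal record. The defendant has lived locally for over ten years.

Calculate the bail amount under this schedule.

$107,756

Base amounts from the schedule: grand theft auto $75,000; forgery $38,900; residential burglary $106,900.
Stacking rule: highest base plus 30% of each additional charge. Highest is residential burglary at $106,900. Additional: $75,000 × 30% = $22,500; $38,900 × 30% = $11,670. Combined base = $106,900 + $34,170 = $141,070.
Defendant is enrolled full-time in school (−$9,500 flat): $141,070 − $9,500 = $131,570.
No prior criminal record (−10%): $131,570 × 0.9 = $118,413.
Continuous local residence of ten or more years (−35%): $118,413 × 0.65 = $76,968.45.
Offense was committed for financial gain (+40%): $76,968.45 × 1.4 = $107,755.83.
Rounded to the nearest dollar: $107,756.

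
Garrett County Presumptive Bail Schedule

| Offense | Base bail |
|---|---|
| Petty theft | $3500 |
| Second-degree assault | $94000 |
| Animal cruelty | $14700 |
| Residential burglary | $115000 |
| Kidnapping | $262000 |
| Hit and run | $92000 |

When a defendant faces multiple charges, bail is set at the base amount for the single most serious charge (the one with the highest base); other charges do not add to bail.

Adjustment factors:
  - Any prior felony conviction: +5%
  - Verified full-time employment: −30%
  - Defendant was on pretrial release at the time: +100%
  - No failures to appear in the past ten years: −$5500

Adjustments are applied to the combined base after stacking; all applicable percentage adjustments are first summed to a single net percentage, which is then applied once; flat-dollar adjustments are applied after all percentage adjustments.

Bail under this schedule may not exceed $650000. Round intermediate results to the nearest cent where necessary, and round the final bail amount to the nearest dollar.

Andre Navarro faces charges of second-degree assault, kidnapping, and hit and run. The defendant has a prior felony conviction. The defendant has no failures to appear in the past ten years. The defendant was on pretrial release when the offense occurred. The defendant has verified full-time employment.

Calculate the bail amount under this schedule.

Base amounts from the schedule: second-degree assault $94000; kidnapping $262000; hit and run $92000.
Stacking rule: use the highest base only. Highest is kidnapping at $262000. Combined base = $262000.
Net percentage adjustment: +5% −30% +100% = +75%. $262000 × 1.75 = $458500.
No failures to appear in the past ten years (−$5500 flat): $458500 − $5500 = $453000.
$453000 is within the $650000 maximum.

$453000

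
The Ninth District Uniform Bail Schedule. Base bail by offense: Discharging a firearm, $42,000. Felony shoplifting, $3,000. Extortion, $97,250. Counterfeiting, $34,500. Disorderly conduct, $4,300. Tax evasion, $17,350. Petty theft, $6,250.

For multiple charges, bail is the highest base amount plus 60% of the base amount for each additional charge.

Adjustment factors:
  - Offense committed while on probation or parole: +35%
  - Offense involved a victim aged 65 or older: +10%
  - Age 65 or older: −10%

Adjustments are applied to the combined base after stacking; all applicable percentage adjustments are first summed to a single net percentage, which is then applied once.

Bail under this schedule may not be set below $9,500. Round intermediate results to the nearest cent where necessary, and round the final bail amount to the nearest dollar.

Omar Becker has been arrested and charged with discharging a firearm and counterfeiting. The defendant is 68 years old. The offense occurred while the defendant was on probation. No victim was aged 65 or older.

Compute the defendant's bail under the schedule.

Base amounts from the schedule: discharging a firearm $42,000; counterfeiting $34,500.
Stacking rule: highest base plus 60% of each additional charge. Highest is discharging a firearm at $42,000. Additional: $34,500 × 60% = $20,700. Combined base = $42,000 + $20,700 = $62,700.
Net percentage adjustment: +35% −10% = +25%. $62,700 × 1.25 = $78,375.
$78,375 is at or above the $9,500 minimum.

$78,375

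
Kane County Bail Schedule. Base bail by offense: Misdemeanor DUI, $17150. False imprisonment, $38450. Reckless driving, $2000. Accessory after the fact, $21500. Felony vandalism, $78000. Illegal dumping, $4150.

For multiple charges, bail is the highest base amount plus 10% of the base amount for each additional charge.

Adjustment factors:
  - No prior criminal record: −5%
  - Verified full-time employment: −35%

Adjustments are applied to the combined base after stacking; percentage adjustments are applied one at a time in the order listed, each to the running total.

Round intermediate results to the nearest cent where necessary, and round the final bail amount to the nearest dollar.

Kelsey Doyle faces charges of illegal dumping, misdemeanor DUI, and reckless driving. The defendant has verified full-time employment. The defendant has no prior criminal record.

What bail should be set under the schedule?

Base amounts from the schedule: illegal dumping $4150; misdemeanor DUI $17150; reckless driving $2000.
Stacking rule: highest base plus 10% of each additional charge. Highest is misdemeanor DUI at $17150. Additional: $4150 × 10% = $415; $2000 × 10% = $200. Combined base = $17150 + $615 = $17765.
No prior criminal record (−5%): $17765 × 0.95 = $16876.75.
Verified full-time employment (−35%): $16876.75 × 0.65 = $10969.89.
Rounded to the nearest dollar: $10970.

$10970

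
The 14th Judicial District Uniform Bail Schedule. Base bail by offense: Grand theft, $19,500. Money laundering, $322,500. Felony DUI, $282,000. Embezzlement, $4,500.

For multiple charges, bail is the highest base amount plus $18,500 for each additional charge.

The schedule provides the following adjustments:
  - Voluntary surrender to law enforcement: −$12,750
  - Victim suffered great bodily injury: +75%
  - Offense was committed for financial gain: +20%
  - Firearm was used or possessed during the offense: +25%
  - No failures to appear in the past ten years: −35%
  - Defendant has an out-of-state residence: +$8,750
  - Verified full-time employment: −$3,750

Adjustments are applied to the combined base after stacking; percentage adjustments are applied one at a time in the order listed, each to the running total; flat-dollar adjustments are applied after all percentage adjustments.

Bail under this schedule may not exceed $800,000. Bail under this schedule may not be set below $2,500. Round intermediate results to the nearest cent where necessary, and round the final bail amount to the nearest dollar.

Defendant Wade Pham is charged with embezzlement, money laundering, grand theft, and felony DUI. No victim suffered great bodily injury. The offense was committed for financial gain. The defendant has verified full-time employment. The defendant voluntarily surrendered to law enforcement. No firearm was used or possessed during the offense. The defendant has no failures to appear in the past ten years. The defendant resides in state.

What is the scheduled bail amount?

Base amounts from the schedule: embezzlement $4,500; money laundering $322,500; grand theft $19,500; felony DUI $282,000.
Stacking rule: highest base plus $18,500 per additional charge. Highest is money laundering at $322,500; 3 additional charges → +$55,500. Combined base = $378,000.
Offense was committed for financial gain (+20%): $378,000 × 1.2 = $453,600.
No failures to appear in the past ten years (−35%): $453,600 × 0.65 = $294,840.
Voluntary surrender to law enforcement (−$12,750 flat): $294,840 − $12,750 = $282,090.
Verified full-time employment (−$3,750 flat): $282,090 − $3,750 = $278,340.
$278,340 is within the $800,000 maximum.
$278,340 is at or above the $2,500 minimum.

$278,340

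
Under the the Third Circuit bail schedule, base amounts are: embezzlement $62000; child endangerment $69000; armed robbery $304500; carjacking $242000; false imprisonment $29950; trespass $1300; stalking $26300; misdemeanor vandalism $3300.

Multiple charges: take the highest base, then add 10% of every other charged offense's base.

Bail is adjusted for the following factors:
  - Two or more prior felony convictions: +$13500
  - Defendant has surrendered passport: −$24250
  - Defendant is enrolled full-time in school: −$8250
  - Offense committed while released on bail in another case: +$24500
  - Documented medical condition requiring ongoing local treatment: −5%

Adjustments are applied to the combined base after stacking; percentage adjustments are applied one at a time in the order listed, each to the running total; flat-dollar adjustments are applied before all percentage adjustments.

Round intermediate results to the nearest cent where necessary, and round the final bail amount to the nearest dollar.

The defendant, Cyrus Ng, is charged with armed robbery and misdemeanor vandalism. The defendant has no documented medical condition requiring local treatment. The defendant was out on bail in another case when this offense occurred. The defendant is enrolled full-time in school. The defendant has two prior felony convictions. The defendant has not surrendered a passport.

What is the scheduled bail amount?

Base amounts from the schedule: armed robbery $304500; misdemeanor vandalism $3300.
Stacking rule: highest base plus 10% of each additional charge. Highest is armed robbery at $304500. Additional: $3300 × 10% = $330. Combined base = $304500 + $330 = $304830.
Two or more prior felony convictions (+$13500 flat): $304830 + $13500 = $318330.
Defendant is enrolled full-time in school (−$8250 flat): $318330 − $8250 = $310080.
Offense committed while released on bail in another case (+$24500 flat): $310080 + $24500 = $334580.

$334580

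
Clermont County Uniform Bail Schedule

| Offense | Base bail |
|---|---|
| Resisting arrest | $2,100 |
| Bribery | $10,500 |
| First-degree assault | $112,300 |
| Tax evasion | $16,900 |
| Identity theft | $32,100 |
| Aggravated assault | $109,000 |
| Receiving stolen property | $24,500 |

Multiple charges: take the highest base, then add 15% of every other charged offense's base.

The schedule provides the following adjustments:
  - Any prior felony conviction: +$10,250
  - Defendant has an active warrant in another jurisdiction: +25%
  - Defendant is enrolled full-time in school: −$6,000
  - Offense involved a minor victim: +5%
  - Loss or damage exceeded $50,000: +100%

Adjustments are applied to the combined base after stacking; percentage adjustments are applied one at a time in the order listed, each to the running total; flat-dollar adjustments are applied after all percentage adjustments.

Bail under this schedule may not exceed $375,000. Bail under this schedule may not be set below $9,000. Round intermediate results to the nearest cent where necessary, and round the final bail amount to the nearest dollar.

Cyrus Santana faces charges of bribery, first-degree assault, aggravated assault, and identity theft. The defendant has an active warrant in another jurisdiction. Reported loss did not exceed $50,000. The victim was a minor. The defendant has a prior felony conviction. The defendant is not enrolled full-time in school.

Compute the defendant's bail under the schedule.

$187,490

Base amounts from the schedule: bribery $10,500; first-degree assault $112,300; aggravated assault $109,000; identity theft $32,100.
Stacking rule: highest base plus 15% of each additional charge. Highest is first-degree assault at $112,300. Additional: $10,500 × 15% = $1,575; $109,000 × 15% = $16,350; $32,100 × 15% = $4,815. Combined base = $112,300 + $22,740 = $135,040.
Defendant has an active warrant in another jurisdiction (+25%): $135,040 × 1.25 = $168,800.
Offense involved a minor victim (+5%): $168,800 × 1.05 = $177,240.
Any prior felony conviction (+$10,250 flat): $177,240 + $10,250 = $187,490.
$187,490 is within the $375,000 maximum.
$187,490 is at or above the $9,000 minimum.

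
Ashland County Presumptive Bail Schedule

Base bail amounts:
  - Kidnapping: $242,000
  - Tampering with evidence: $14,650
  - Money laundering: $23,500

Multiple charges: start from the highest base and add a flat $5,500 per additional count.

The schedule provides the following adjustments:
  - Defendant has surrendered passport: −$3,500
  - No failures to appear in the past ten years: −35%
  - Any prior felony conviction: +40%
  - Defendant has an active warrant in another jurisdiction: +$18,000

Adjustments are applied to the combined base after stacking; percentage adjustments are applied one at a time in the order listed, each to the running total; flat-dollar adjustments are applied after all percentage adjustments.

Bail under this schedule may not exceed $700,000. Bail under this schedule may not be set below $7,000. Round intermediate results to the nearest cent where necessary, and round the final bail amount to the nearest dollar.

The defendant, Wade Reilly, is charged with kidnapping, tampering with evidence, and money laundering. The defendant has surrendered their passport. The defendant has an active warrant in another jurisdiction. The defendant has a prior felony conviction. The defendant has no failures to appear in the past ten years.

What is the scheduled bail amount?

$244,730

Base amounts from the schedule: kidnapping $242,000; tampering with evidence $14,650; money laundering $23,500.
Stacking rule: highest base plus $5,500 per additional charge. Highest is kidnapping at $242,000; 2 additional charges → +$11,000. Combined base = $253,000.
No failures to appear in the past ten years (−35%): $253,000 × 0.65 = $164,450.
Any prior felony conviction (+40%): $164,450 × 1.4 = $230,230.
Defendant has surrendered passport (−$3,500 flat): $230,230 − $3,500 = $226,730.
Defendant has an active warrant in another jurisdiction (+$18,000 flat): $226,730 + $18,000 = $244,730.
$244,730 is within the $700,000 maximum.
$244,730 is at or above the $7,000 minimum.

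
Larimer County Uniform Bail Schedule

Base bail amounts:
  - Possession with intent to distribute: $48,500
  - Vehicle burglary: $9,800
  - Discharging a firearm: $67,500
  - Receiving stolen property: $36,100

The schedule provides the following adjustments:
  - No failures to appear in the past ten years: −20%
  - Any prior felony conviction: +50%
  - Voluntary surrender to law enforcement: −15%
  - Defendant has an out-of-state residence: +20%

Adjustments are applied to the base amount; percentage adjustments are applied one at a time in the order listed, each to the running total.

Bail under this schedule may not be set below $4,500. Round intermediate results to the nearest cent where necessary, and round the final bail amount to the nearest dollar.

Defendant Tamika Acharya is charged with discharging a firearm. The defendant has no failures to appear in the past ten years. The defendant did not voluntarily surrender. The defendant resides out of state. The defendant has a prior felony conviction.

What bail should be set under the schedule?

Base amounts from the schedule: discharging a firearm $67,500.
Single charge. Combined base = $67,500.
No failures to appear in the past ten years (−20%): $67,500 × 0.8 = $54,000.
Any prior felony conviction (+50%): $54,000 × 1.5 = $81,000.
Defendant has an out-of-state residence (+20%): $81,000 × 1.2 = $97,200.
$97,200 is at or above the $4,500 minimum.

$97,200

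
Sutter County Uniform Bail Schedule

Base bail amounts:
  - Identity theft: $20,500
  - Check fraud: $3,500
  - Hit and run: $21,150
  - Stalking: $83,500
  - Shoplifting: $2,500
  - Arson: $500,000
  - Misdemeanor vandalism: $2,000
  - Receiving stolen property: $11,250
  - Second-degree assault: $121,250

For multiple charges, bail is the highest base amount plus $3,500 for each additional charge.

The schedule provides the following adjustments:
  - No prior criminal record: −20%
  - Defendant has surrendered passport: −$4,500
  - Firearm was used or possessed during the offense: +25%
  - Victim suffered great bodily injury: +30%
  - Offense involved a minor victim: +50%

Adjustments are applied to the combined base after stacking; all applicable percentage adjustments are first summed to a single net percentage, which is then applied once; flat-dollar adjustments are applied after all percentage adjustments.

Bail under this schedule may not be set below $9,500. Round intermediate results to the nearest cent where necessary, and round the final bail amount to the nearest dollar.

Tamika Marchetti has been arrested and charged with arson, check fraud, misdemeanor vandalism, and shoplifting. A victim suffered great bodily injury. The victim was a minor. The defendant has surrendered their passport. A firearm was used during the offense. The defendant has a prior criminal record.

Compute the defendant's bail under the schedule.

Base amounts from the schedule: arson $500,000; check fraud $3,500; misdemeanor vandalism $2,000; shoplifting $2,500.
Stacking rule: highest base plus $3,500 per additional charge. Highest is arson at $500,000; 3 additional charges → +$10,500. Combined base = $510,500.
Net percentage adjustment: +25% +30% +50% = +105%. $510,500 × 2.05 = $1,046,525.
Defendant has surrendered passport (−$4,500 flat): $1,046,525 − $4,500 = $1,042,025.
$1,042,025 is at or above the $9,500 minimum.

$1,042,025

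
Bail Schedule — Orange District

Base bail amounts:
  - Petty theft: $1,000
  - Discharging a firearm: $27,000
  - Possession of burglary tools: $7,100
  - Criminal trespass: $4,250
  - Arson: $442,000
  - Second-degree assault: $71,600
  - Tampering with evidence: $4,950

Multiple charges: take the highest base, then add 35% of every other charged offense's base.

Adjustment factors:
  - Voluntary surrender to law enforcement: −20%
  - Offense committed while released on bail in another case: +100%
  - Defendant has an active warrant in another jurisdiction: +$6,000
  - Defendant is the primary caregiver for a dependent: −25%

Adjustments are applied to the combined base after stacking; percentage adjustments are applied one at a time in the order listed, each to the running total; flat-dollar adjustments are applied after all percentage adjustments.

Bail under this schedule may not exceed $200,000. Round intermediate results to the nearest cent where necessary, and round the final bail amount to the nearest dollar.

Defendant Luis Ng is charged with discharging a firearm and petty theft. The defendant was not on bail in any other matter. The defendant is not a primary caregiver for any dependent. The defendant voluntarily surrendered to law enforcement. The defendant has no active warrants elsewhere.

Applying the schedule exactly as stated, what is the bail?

Base amounts from the schedule: discharging a firearm $27,000; petty theft $1,000.
Stacking rule: highest base plus 35% of each additional charge. Highest is discharging a firearm at $27,000. Additional: $1,000 × 35% = $350. Combined base = $27,000 + $350 = $27,350.
Voluntary surrender to law enforcement (−20%): $27,350 × 0.8 = $21,880.
$21,880 is within the $200,000 maximum.

$21,880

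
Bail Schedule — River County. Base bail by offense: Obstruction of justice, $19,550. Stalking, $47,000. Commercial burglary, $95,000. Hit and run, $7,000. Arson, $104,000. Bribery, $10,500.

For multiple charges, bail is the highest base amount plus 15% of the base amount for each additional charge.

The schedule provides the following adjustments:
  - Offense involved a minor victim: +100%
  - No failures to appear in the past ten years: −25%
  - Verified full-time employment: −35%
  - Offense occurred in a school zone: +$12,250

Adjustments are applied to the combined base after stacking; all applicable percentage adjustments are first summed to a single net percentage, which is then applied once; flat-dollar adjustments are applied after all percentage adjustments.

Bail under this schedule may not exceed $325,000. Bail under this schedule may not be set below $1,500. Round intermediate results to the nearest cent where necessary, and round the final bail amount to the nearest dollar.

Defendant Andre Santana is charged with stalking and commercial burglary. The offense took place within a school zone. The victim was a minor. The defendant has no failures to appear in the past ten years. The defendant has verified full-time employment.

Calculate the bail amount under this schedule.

$155,120

Base amounts from the schedule: stalking $47,000; commercial burglary $95,000.
Stacking rule: highest base plus 15% of each additional charge. Highest is commercial burglary at $95,000. Additional: $47,000 × 15% = $7,050. Combined base = $95,000 + $7,050 = $102,050.
Net percentage adjustment: +100% −25% −35% = +40%. $102,050 × 1.4 = $142,870.
Offense occurred in a school zone (+$12,250 flat): $142,870 + $12,250 = $155,120.
$155,120 is within the $325,000 maximum.
$155,120 is at or above the $1,500 minimum.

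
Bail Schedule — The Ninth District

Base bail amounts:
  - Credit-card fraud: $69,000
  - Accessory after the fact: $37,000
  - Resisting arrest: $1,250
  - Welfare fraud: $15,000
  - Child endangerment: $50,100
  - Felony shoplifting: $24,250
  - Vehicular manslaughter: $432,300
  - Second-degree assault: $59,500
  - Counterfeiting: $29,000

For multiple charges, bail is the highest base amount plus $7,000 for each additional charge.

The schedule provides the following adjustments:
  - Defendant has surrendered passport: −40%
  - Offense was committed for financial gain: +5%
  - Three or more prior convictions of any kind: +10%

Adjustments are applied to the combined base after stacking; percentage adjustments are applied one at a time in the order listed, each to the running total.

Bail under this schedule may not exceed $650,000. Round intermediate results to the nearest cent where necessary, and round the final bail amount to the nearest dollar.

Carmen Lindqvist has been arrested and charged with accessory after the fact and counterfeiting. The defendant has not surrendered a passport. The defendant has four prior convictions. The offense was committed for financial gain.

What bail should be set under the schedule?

Base amounts from the schedule: accessory after the fact $37,000; counterfeiting $29,000.
Stacking rule: highest base plus $7,000 per additional charge. Highest is accessory after the fact at $37,000; 1 additional charge → +$7,000. Combined base = $44,000.
Offense was committed for financial gain (+5%): $44,000 × 1.05 = $46,200.
Three or more prior convictions of any kind (+10%): $46,200 × 1.1 = $50,820.
$50,820 is within the $650,000 maximum.

$50,820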